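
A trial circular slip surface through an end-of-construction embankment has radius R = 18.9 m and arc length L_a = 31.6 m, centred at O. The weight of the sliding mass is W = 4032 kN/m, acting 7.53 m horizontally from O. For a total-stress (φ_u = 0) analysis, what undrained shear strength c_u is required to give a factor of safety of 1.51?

c_u = 76.8 kPa

FS = c_u·L_a·R / (W·d), so c_u = FS·W·d / (L_a·R).
c_u = 1.51·4032·7.53 / (31.60·18.9) = 45845.0 / 597.24 = 76.76 kPa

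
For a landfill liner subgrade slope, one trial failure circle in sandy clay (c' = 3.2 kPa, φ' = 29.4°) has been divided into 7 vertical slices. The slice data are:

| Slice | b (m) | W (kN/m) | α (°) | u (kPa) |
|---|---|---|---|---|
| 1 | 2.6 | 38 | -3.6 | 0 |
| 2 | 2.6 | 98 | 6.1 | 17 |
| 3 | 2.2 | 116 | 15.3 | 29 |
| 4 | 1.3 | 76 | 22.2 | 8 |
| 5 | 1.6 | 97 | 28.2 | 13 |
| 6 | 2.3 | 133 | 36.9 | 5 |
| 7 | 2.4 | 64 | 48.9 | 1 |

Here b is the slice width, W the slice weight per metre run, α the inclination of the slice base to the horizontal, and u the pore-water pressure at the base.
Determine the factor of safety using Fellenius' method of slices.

FS = 1.14

Ordinary method of slices: FS = Σ[c'·Δl_i + (W_i cosα_i − u_i·Δl_i)·tanφ'] / Σ W_i sinα_i, with Δl_i = b_i / cosα_i.
Slice 1: Δl = 2.6/cos(-3.6°) = 2.605 m; N'_1 = 38·cos(-3.6°) − 0·2.605 = 37.9; c'Δl = 8.34; W sinα = -2.4
Slice 2: Δl = 2.6/cos6.1° = 2.615 m; N'_2 = 98·cos6.1° − 17·2.615 = 53.0; c'Δl = 8.37; W sinα = 10.4
Slice 3: Δl = 2.2/cos15.3° = 2.281 m; N'_3 = 116·cos15.3° − 29·2.281 = 45.7; c'Δl = 7.30; W sinα = 30.6
Slice 4: Δl = 1.3/cos22.2° = 1.404 m; N'_4 = 76·cos22.2° − 8·1.404 = 59.1; c'Δl = 4.49; W sinα = 28.7
Slice 5: Δl = 1.6/cos28.2° = 1.815 m; N'_5 = 97·cos28.2° − 13·1.815 = 61.9; c'Δl = 5.81; W sinα = 45.8
Slice 6: Δl = 2.3/cos36.9° = 2.876 m; N'_6 = 133·cos36.9° − 5·2.876 = 92.0; c'Δl = 9.20; W sinα = 79.9
Slice 7: Δl = 2.4/cos48.9° = 3.651 m; N'_7 = 64·cos48.9° − 1·3.651 = 38.4; c'Δl = 11.68; W sinα = 48.2
Σc'Δl = 55.2 kN/m; ΣN' = 388.1 kN/m; ΣW sinα = 241.3 kN/m
Resisting = 55.2 + 388.1·tan29.4° = 55.2 + 218.7 = 273.9 kN/m
FS = 273.9 / 241.3 = 1.135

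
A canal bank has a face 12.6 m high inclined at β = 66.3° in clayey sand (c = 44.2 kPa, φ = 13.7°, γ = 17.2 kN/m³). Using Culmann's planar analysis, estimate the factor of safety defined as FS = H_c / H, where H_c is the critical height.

FS = 1.85

H_c = (4c/γ) · sinβ cosφ / [1 − cos(β − φ)]
    = (4·44.2/17.2) · sin66.3°·cos13.7° / [1 − cos52.6°]
    = 10.279 · 0.8896 / 0.3926 = 23.29 m
FS = H_c / H = 23.29 / 12.6 = 1.848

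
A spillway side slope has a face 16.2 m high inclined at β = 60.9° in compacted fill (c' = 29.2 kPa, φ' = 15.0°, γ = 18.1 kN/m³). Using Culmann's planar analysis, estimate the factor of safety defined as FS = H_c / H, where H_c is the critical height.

H_c = (4c'/γ) · sinβ cosφ' / [1 − cos(β − φ')]
    = (4·29.2/18.1) · sin60.9°·cos15.0° / [1 − cos45.9°]
    = 6.453 · 0.8440 / 0.3041 = 17.91 m
FS = H_c / H = 17.91 / 16.2 = 1.106

FS = 1.11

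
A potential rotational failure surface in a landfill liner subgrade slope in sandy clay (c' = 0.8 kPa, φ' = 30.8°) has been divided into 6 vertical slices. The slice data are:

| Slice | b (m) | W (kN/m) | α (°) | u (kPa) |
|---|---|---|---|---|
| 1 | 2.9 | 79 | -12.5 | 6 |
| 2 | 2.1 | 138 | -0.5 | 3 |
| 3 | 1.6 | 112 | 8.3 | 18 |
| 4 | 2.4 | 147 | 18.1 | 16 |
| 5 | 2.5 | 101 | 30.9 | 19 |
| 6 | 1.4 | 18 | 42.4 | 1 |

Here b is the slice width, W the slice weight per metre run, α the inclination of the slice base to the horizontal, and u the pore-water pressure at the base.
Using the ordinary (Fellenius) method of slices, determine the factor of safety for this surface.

FS = 2.40

Ordinary method of slices: FS = Σ[c'·Δl_i + (W_i cosα_i − u_i·Δl_i)·tanφ'] / Σ W_i sinα_i, with Δl_i = b_i / cosα_i.
Slice 1: Δl = 2.9/cos(-12.5°) = 2.970 m; N'_1 = 79·cos(-12.5°) − 6·2.970 = 59.3; c'Δl = 2.38; W sinα = -17.1
Slice 2: Δl = 2.1/cos(-0.5°) = 2.100 m; N'_2 = 138·cos(-0.5°) − 3·2.100 = 131.7; c'Δl = 1.68; W sinα = -1.2
Slice 3: Δl = 1.6/cos8.3° = 1.617 m; N'_3 = 112·cos8.3° − 18·1.617 = 81.7; c'Δl = 1.29; W sinα = 16.2
Slice 4: Δl = 2.4/cos18.1° = 2.525 m; N'_4 = 147·cos18.1° − 16·2.525 = 99.3; c'Δl = 2.02; W sinα = 45.7
Slice 5: Δl = 2.5/cos30.9° = 2.914 m; N'_5 = 101·cos30.9° − 19·2.914 = 31.3; c'Δl = 2.33; W sinα = 51.9
Slice 6: Δl = 1.4/cos42.4° = 1.896 m; N'_6 = 18·cos42.4° − 1·1.896 = 11.4; c'Δl = 1.52; W sinα = 12.1
Σc'Δl = 11.2 kN/m; ΣN' = 414.8 kN/m; ΣW sinα = 107.5 kN/m
Resisting = 11.2 + 414.8·tan30.8° = 11.2 + 247.2 = 258.5 kN/m
FS = 258.5 / 107.5 = 2.403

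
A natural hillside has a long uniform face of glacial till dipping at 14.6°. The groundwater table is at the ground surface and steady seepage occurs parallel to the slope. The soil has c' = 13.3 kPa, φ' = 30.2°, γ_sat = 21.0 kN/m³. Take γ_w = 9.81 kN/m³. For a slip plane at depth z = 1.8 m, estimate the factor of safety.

With seepage parallel to the slope and the water table at the surface, the effective normal stress on the slip plane uses the buoyant unit weight γ' = γ_sat − γ_w while the driving shear stress uses γ_sat:
FS = [c' + γ' z cos²β tanφ'] / [γ_sat z sinβ cosβ]
γ' = 21.0 − 9.81 = 11.19 kN/m³
Numerator = 13.3 + 11.19·1.8·cos²14.6°·tan30.2° = 13.3 + 11.19·1.8·0.9365·0.5820 = 24.278 kPa
Denominator = 21.0·1.8·sin14.6°·cos14.6° = 21.0·1.8·0.2521·0.9677 = 9.221 kPa
FS = 24.278 / 9.221 = 2.633

FS = 2.63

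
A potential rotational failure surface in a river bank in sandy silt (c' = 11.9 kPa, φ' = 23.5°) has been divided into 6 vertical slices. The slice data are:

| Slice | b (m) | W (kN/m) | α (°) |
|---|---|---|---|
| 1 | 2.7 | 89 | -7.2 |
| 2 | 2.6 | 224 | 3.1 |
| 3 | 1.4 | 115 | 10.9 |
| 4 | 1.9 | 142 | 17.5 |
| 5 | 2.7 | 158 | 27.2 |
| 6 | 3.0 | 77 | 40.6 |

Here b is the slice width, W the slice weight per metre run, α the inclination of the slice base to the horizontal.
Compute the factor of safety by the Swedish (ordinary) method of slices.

Ordinary method of slices: FS = Σ[c'·Δl_i + (W_i cosα_i)·tanφ'] / Σ W_i sinα_i, with Δl_i = b_i / cosα_i.
Slice 1: Δl = 2.7/cos(-7.2°) = 2.721 m; N'_1 = 89·cos(-7.2°) = 88.3; c'Δl = 32.39; W sinα = -11.2
Slice 2: Δl = 2.6/cos3.1° = 2.604 m; N'_2 = 224·cos3.1° = 223.7; c'Δl = 30.99; W sinα = 12.1
Slice 3: Δl = 1.4/cos10.9° = 1.426 m; N'_3 = 115·cos10.9° = 112.9; c'Δl = 16.97; W sinα = 21.7
Slice 4: Δl = 1.9/cos17.5° = 1.992 m; N'_4 = 142·cos17.5° = 135.4; c'Δl = 23.71; W sinα = 42.7
Slice 5: Δl = 2.7/cos27.2° = 3.036 m; N'_5 = 158·cos27.2° = 140.5; c'Δl = 36.12; W sinα = 72.2
Slice 6: Δl = 3.0/cos40.6° = 3.951 m; N'_6 = 77·cos40.6° = 58.5; c'Δl = 47.02; W sinα = 50.1
Σc'Δl = 187.2 kN/m; ΣN' = 759.3 kN/m; ΣW sinα = 187.7 kN/m
Resisting = 187.2 + 759.3·tan23.5° = 187.2 + 330.2 = 517.3 kN/m
FS = 517.3 / 187.7 = 2.756

FS = 2.76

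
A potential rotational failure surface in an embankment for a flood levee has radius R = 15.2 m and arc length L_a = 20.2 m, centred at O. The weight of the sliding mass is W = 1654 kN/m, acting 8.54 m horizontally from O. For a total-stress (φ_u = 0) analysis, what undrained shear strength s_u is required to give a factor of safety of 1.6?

FS = s_u·L_a·R / (W·d), so s_u = FS·W·d / (L_a·R).
s_u = 1.6·1654·8.54 / (20.20·15.2) = 22600.3 / 307.04 = 73.61 kPa

s_u = 73.6 kPa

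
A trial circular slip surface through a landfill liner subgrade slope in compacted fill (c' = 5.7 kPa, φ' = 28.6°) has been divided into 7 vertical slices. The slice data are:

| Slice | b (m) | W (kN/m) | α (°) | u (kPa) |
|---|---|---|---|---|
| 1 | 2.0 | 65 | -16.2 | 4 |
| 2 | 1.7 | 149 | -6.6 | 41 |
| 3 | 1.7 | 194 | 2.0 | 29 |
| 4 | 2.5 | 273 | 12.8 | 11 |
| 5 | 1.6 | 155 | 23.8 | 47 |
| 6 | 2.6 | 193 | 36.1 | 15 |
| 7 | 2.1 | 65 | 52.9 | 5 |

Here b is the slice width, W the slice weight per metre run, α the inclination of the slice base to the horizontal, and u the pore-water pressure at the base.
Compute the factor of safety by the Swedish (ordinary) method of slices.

FS = 1.84

Ordinary method of slices: FS = Σ[c'·Δl_i + (W_i cosα_i − u_i·Δl_i)·tanφ'] / Σ W_i sinα_i, with Δl_i = b_i / cosα_i.
Slice 1: Δl = 2.0/cos(-16.2°) = 2.083 m; N'_1 = 65·cos(-16.2°) − 4·2.083 = 54.1; c'Δl = 11.87; W sinα = -18.1
Slice 2: Δl = 1.7/cos(-6.6°) = 1.711 m; N'_2 = 149·cos(-6.6°) − 41·1.711 = 77.8; c'Δl = 9.75; W sinα = -17.1
Slice 3: Δl = 1.7/cos2.0° = 1.701 m; N'_3 = 194·cos2.0° − 29·1.701 = 144.6; c'Δl = 9.70; W sinα = 6.8
Slice 4: Δl = 2.5/cos12.8° = 2.564 m; N'_4 = 273·cos12.8° − 11·2.564 = 238.0; c'Δl = 14.61; W sinα = 60.5
Slice 5: Δl = 1.6/cos23.8° = 1.749 m; N'_5 = 155·cos23.8° − 47·1.749 = 59.6; c'Δl = 9.97; W sinα = 62.5
Slice 6: Δl = 2.6/cos36.1° = 3.218 m; N'_6 = 193·cos36.1° − 15·3.218 = 107.7; c'Δl = 18.34; W sinα = 113.7
Slice 7: Δl = 2.1/cos52.9° = 3.481 m; N'_7 = 65·cos52.9° − 5·3.481 = 21.8; c'Δl = 19.84; W sinα = 51.8
Σc'Δl = 94.1 kN/m; ΣN' = 703.6 kN/m; ΣW sinα = 260.1 kN/m
Resisting = 94.1 + 703.6·tan28.6° = 94.1 + 383.6 = 477.7 kN/m
FS = 477.7 / 260.1 = 1.837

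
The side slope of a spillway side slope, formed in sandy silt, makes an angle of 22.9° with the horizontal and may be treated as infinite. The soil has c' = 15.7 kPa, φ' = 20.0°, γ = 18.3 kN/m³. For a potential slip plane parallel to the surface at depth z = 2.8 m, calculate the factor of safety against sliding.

For an infinite slope with a slip plane parallel to the surface (no pore pressure): FS = [c' + γz cos²β tanφ'] / [γz sinβ cosβ].
γz = 18.3·2.8 = 51.24 kN/m²
Numerator = 15.7 + 51.24·cos²22.9°·tan20.0° = 15.7 + 51.24·0.8486·0.3640 = 31.526 kPa
Denominator = 51.24·sin22.9°·cos22.9° = 51.24·0.3891·0.9212 = 18.367 kPa
FS = 31.526 / 18.367 = 1.716

FS = 1.72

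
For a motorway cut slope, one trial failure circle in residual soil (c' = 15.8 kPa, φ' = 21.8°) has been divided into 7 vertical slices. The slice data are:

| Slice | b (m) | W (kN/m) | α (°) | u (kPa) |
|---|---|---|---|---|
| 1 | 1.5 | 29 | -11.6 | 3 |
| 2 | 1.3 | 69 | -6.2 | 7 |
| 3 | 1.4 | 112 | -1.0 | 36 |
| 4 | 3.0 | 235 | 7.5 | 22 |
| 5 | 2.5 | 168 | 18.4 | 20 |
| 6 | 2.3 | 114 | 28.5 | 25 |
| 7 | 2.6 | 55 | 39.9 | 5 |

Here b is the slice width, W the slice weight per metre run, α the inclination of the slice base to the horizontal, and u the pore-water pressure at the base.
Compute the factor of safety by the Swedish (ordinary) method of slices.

FS = 2.80

Ordinary method of slices: FS = Σ[c'·Δl_i + (W_i cosα_i − u_i·Δl_i)·tanφ'] / Σ W_i sinα_i, with Δl_i = b_i / cosα_i.
Slice 1: Δl = 1.5/cos(-11.6°) = 1.531 m; N'_1 = 29·cos(-11.6°) − 3·1.531 = 23.8; c'Δl = 24.19; W sinα = -5.8
Slice 2: Δl = 1.3/cos(-6.2°) = 1.308 m; N'_2 = 69·cos(-6.2°) − 7·1.308 = 59.4; c'Δl = 20.66; W sinα = -7.5
Slice 3: Δl = 1.4/cos(-1.0°) = 1.400 m; N'_3 = 112·cos(-1.0°) − 36·1.400 = 61.6; c'Δl = 22.12; W sinα = -2.0
Slice 4: Δl = 3.0/cos7.5° = 3.026 m; N'_4 = 235·cos7.5° − 22·3.026 = 166.4; c'Δl = 47.81; W sinα = 30.7
Slice 5: Δl = 2.5/cos18.4° = 2.635 m; N'_5 = 168·cos18.4° − 20·2.635 = 106.7; c'Δl = 41.63; W sinα = 53.0
Slice 6: Δl = 2.3/cos28.5° = 2.617 m; N'_6 = 114·cos28.5° − 25·2.617 = 34.8; c'Δl = 41.35; W sinα = 54.4
Slice 7: Δl = 2.6/cos39.9° = 3.389 m; N'_7 = 55·cos39.9° − 5·3.389 = 25.2; c'Δl = 53.55; W sinα = 35.3
Σc'Δl = 251.3 kN/m; ΣN' = 478.0 kN/m; ΣW sinα = 158.1 kN/m
Resisting = 251.3 + 478.0·tan21.8° = 251.3 + 191.2 = 442.5 kN/m
FS = 442.5 / 158.1 = 2.798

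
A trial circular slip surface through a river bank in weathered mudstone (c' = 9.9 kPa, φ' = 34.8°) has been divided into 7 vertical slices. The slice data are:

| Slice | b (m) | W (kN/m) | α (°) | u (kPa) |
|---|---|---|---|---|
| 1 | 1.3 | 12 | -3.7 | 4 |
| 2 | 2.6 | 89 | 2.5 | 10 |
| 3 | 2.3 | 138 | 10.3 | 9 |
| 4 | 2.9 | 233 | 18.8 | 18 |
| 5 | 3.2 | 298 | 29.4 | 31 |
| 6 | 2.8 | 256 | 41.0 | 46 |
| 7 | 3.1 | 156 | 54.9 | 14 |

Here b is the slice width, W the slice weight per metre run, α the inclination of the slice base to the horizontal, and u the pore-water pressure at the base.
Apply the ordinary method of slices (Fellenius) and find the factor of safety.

FS = 1.08

Ordinary method of slices: FS = Σ[c'·Δl_i + (W_i cosα_i − u_i·Δl_i)·tanφ'] / Σ W_i sinα_i, with Δl_i = b_i / cosα_i.
Slice 1: Δl = 1.3/cos(-3.7°) = 1.303 m; N'_1 = 12·cos(-3.7°) − 4·1.303 = 6.8; c'Δl = 12.90; W sinα = -0.8
Slice 2: Δl = 2.6/cos2.5° = 2.602 m; N'_2 = 89·cos2.5° − 10·2.602 = 62.9; c'Δl = 25.76; W sinα = 3.9
Slice 3: Δl = 2.3/cos10.3° = 2.338 m; N'_3 = 138·cos10.3° − 9·2.338 = 114.7; c'Δl = 23.14; W sinα = 24.7
Slice 4: Δl = 2.9/cos18.8° = 3.063 m; N'_4 = 233·cos18.8° − 18·3.063 = 165.4; c'Δl = 30.33; W sinα = 75.1
Slice 5: Δl = 3.2/cos29.4° = 3.673 m; N'_5 = 298·cos29.4° − 31·3.673 = 145.8; c'Δl = 36.36; W sinα = 146.3
Slice 6: Δl = 2.8/cos41.0° = 3.710 m; N'_6 = 256·cos41.0° − 46·3.710 = 22.5; c'Δl = 36.73; W sinα = 168.0
Slice 7: Δl = 3.1/cos54.9° = 5.391 m; N'_7 = 156·cos54.9° − 14·5.391 = 14.2; c'Δl = 53.37; W sinα = 127.6
Σc'Δl = 218.6 kN/m; ΣN' = 532.3 kN/m; ΣW sinα = 544.7 kN/m
Resisting = 218.6 + 532.3·tan34.8° = 218.6 + 370.0 = 588.6 kN/m
FS = 588.6 / 544.7 = 1.080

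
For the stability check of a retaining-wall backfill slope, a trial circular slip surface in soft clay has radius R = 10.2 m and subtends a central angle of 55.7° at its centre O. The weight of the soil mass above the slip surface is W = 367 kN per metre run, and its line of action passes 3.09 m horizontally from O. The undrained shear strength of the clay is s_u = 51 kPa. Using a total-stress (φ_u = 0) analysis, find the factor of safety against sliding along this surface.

FS = 4.55

Taking moments about the centre O, the resisting moment is provided by the undrained shear strength acting along the arc:
Arc length L_a = R·θ = 10.2·(55.7°·π/180) = 10.2·0.9721 = 9.92 m
M_R = s_u·L_a·R = 51·9.92·10.2 = 5158.3 kN·m/m
M_D = W·d = 367·3.09 = 1134.0 kN·m/m
FS = M_R / M_D = 5158.3 / 1134.0 = 4.549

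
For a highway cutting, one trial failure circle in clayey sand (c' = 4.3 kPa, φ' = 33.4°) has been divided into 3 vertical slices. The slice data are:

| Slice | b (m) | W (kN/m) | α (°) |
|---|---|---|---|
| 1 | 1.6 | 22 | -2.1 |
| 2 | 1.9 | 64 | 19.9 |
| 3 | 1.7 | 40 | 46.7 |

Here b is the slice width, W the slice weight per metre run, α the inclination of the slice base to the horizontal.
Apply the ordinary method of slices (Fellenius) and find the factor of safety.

Ordinary method of slices: FS = Σ[c'·Δl_i + (W_i cosα_i)·tanφ'] / Σ W_i sinα_i, with Δl_i = b_i / cosα_i.
Slice 1: Δl = 1.6/cos(-2.1°) = 1.601 m; N'_1 = 22·cos(-2.1°) = 22.0; c'Δl = 6.88; W sinα = -0.8
Slice 2: Δl = 1.9/cos19.9° = 2.021 m; N'_2 = 64·cos19.9° = 60.2; c'Δl = 8.69; W sinα = 21.8
Slice 3: Δl = 1.7/cos46.7° = 2.479 m; N'_3 = 40·cos46.7° = 27.4; c'Δl = 10.66; W sinα = 29.1
Σc'Δl = 26.2 kN/m; ΣN' = 109.6 kN/m; ΣW sinα = 50.1 kN/m
Resisting = 26.2 + 109.6·tan33.4° = 26.2 + 72.3 = 98.5 kN/m
FS = 98.5 / 50.1 = 1.966

FS = 1.97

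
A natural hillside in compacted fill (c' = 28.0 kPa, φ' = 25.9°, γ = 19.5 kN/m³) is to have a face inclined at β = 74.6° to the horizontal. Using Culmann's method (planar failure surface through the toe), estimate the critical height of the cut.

Culmann's analysis gives the critical failure plane at α_cr = (β + φ')/2 = (74.6 + 25.9)/2 = 50.2°, and the critical height
H_c = (4c'/γ) · sinβ cosφ' / [1 − cos(β − φ')]
    = (4·28.0/19.5) · sin74.6°·cos25.9° / [1 − cos(48.7°)]
    = 5.744 · 0.9641·0.8996 / [1 − 0.6600]
    = 5.744 · 0.8673 / 0.3400
    = 14.65 m

H_c = 14.65 m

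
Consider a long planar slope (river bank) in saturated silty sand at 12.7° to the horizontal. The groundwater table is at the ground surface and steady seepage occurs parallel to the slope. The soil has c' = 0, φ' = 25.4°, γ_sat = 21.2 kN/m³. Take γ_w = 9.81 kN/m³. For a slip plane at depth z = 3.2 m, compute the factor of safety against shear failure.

FS = 1.13

With seepage parallel to the slope and the water table at the surface, the effective normal stress on the slip plane uses the buoyant unit weight γ' = γ_sat − γ_w while the driving shear stress uses γ_sat:
FS = [c' + γ' z cos²β tanφ'] / [γ_sat z sinβ cosβ]
(For c' = 0 this reduces to FS = (γ'/γ_sat)·tanφ'/tanβ.)
γ' = 21.2 − 9.81 = 11.39 kN/m³
Numerator = 0.0 + 11.39·3.2·cos²12.7°·tan25.4° = 0.0 + 11.39·3.2·0.9517·0.4748 = 16.470 kPa
Denominator = 21.2·3.2·sin12.7°·cos12.7° = 21.2·3.2·0.2198·0.9755 = 14.549 kPa
FS = 16.470 / 14.549 = 1.132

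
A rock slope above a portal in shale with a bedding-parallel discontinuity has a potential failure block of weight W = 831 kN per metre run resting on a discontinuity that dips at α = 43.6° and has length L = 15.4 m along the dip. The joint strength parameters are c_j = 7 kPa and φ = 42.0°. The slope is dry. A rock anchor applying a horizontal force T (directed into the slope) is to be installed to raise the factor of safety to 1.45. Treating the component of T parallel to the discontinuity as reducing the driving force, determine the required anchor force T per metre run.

T = 109 kN/m

Resolving forces along and normal to the sliding plane, with the horizontal anchor force T adding T·sinα to the effective normal force and T·cosα acting up the plane against the driving force:
FS = [c_jL + (W cosα + T sinα) tanφ] / [W sinα − T cosα]
Without the anchor: N' = 601.8 kN/m, driving T_d = 573.1 kN/m, resisting R = 7·15.4 + 601.8·tan42.0° = 649.7 kN/m, FS = 1.13.
Setting FS = 1.45 and solving for T:
1.45·(573.1 − T cos43.6°) = 649.7 + T sin43.6°·tan42.0°
T·(sin43.6°·tan42.0° + 1.45·cos43.6°) = 1.45·573.1 − 649.7
T·(0.6896·0.9004 + 1.45·0.7242) = 831.0 − 649.7 = 181.3
T·1.6710 = 181.3
T = 108.5 kN/m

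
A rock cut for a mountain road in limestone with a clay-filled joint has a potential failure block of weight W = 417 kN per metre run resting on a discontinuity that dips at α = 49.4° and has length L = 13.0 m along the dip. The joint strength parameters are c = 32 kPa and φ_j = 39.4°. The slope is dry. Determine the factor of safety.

FS = 2.02

Resolving the block weight along and normal to the plane and applying the Mohr–Coulomb strength on the joint:
N' = W cosα = 417·cos49.4° = 271.4 kN/m
Driving force T = W sinα = 417·sin49.4° = 316.6 kN/m
Resisting force R = c·L + N'·tanφ_j = 32·13.0 + 271.4·tan39.4° = 416.0 + 222.9 = 638.9 kN/m
FS = R / T = 638.9 / 316.6 = 2.018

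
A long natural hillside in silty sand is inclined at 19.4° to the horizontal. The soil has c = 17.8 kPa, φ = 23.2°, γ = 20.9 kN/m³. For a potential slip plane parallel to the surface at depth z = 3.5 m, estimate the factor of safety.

For an infinite slope with a slip plane parallel to the surface (no pore pressure): FS = [c + γz cos²β tanφ] / [γz sinβ cosβ].
γz = 20.9·3.5 = 73.15 kN/m²
Numerator = 17.8 + 73.15·cos²19.4°·tan23.2° = 17.8 + 73.15·0.8897·0.4286 = 45.693 kPa
Denominator = 73.15·sin19.4°·cos19.4° = 73.15·0.3322·0.9432 = 22.918 kPa
FS = 45.693 / 22.918 = 1.994

FS = 1.99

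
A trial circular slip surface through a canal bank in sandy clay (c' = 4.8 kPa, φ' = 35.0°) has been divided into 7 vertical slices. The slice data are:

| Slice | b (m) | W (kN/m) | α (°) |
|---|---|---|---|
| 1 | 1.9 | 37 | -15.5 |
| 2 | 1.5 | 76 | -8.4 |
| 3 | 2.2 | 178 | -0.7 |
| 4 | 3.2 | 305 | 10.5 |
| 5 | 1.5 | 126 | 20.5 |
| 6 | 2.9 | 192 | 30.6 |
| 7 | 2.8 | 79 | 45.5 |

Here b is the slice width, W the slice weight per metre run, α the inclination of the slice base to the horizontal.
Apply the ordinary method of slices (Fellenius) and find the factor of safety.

Ordinary method of slices: FS = Σ[c'·Δl_i + (W_i cosα_i)·tanφ'] / Σ W_i sinα_i, with Δl_i = b_i / cosα_i.
Slice 1: Δl = 1.9/cos(-15.5°) = 1.972 m; N'_1 = 37·cos(-15.5°) = 35.7; c'Δl = 9.46; W sinα = -9.9
Slice 2: Δl = 1.5/cos(-8.4°) = 1.516 m; N'_2 = 76·cos(-8.4°) = 75.2; c'Δl = 7.28; W sinα = -11.1
Slice 3: Δl = 2.2/cos(-0.7°) = 2.200 m; N'_3 = 178·cos(-0.7°) = 178.0; c'Δl = 10.56; W sinα = -2.2
Slice 4: Δl = 3.2/cos10.5° = 3.254 m; N'_4 = 305·cos10.5° = 299.9; c'Δl = 15.62; W sinα = 55.6
Slice 5: Δl = 1.5/cos20.5° = 1.601 m; N'_5 = 126·cos20.5° = 118.0; c'Δl = 7.69; W sinα = 44.1
Slice 6: Δl = 2.9/cos30.6° = 3.369 m; N'_6 = 192·cos30.6° = 165.3; c'Δl = 16.17; W sinα = 97.7
Slice 7: Δl = 2.8/cos45.5° = 3.995 m; N'_7 = 79·cos45.5° = 55.4; c'Δl = 19.18; W sinα = 56.3
Σc'Δl = 86.0 kN/m; ΣN' = 927.4 kN/m; ΣW sinα = 230.6 kN/m
Resisting = 86.0 + 927.4·tan35.0° = 86.0 + 649.4 = 735.3 kN/m
FS = 735.3 / 230.6 = 3.188

FS = 3.19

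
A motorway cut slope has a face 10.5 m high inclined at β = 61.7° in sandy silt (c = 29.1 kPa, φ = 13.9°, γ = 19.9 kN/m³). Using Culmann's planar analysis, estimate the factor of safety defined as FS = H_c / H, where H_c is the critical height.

FS = 1.45

H_c = (4c/γ) · sinβ cosφ / [1 − cos(β − φ)]
    = (4·29.1/19.9) · sin61.7°·cos13.9° / [1 − cos47.8°]
    = 5.849 · 0.8547 / 0.3283 = 15.23 m
FS = H_c / H = 15.23 / 10.5 = 1.450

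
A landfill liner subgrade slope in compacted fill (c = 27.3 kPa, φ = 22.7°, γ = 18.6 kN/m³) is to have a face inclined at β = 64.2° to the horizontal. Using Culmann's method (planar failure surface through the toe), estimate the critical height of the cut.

Culmann's analysis gives the critical failure plane at α_cr = (β + φ)/2 = (64.2 + 22.7)/2 = 43.5°, and the critical height
H_c = (4c/γ) · sinβ cosφ / [1 − cos(β − φ)]
    = (4·27.3/18.6) · sin64.2°·cos22.7° / [1 − cos(41.5°)]
    = 5.871 · 0.9003·0.9225 / [1 − 0.7490]
    = 5.871 · 0.8306 / 0.2510
    = 19.42 m

H_c = 19.42 m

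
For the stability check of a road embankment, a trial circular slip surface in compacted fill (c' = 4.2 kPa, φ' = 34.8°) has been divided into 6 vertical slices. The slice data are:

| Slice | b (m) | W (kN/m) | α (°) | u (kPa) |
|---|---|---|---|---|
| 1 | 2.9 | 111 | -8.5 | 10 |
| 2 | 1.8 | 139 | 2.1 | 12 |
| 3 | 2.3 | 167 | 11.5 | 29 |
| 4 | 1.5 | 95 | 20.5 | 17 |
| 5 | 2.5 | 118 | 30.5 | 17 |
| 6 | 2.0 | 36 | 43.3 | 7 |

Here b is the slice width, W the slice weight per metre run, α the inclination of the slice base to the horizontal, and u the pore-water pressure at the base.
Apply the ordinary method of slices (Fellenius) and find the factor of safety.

FS = 2.49

Ordinary method of slices: FS = Σ[c'·Δl_i + (W_i cosα_i − u_i·Δl_i)·tanφ'] / Σ W_i sinα_i, with Δl_i = b_i / cosα_i.
Slice 1: Δl = 2.9/cos(-8.5°) = 2.932 m; N'_1 = 111·cos(-8.5°) − 10·2.932 = 80.5; c'Δl = 12.32; W sinα = -16.4
Slice 2: Δl = 1.8/cos2.1° = 1.801 m; N'_2 = 139·cos2.1° − 12·1.801 = 117.3; c'Δl = 7.57; W sinα = 5.1
Slice 3: Δl = 2.3/cos11.5° = 2.347 m; N'_3 = 167·cos11.5° − 29·2.347 = 95.6; c'Δl = 9.86; W sinα = 33.3
Slice 4: Δl = 1.5/cos20.5° = 1.601 m; N'_4 = 95·cos20.5° − 17·1.601 = 61.8; c'Δl = 6.73; W sinα = 33.3
Slice 5: Δl = 2.5/cos30.5° = 2.901 m; N'_5 = 118·cos30.5° − 17·2.901 = 52.3; c'Δl = 12.19; W sinα = 59.9
Slice 6: Δl = 2.0/cos43.3° = 2.748 m; N'_6 = 36·cos43.3° − 7·2.748 = 7.0; c'Δl = 11.54; W sinα = 24.7
Σc'Δl = 60.2 kN/m; ΣN' = 414.4 kN/m; ΣW sinα = 139.8 kN/m
Resisting = 60.2 + 414.4·tan34.8° = 60.2 + 288.0 = 348.2 kN/m
FS = 348.2 / 139.8 = 2.490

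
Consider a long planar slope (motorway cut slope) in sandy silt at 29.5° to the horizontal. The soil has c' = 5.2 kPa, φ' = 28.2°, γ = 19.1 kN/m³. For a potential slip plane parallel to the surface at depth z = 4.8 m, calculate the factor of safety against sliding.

For an infinite slope with a slip plane parallel to the surface (no pore pressure): FS = [c' + γz cos²β tanφ'] / [γz sinβ cosβ].
γz = 19.1·4.8 = 91.68 kN/m²
Numerator = 5.2 + 91.68·cos²29.5°·tan28.2° = 5.2 + 91.68·0.7575·0.5362 = 42.438 kPa
Denominator = 91.68·sin29.5°·cos29.5° = 91.68·0.4924·0.8704 = 39.293 kPa
FS = 42.438 / 39.293 = 1.080

FS = 1.08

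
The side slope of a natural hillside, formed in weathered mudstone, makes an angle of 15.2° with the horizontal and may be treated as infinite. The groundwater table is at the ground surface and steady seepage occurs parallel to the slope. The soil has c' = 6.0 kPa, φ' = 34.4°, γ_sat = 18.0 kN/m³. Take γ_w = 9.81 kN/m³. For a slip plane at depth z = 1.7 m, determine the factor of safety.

FS = 1.92

With seepage parallel to the slope and the water table at the surface, the effective normal stress on the slip plane uses the buoyant unit weight γ' = γ_sat − γ_w while the driving shear stress uses γ_sat:
FS = [c' + γ' z cos²β tanφ'] / [γ_sat z sinβ cosβ]
γ' = 18.0 − 9.81 = 8.19 kN/m³
Numerator = 6.0 + 8.19·1.7·cos²15.2°·tan34.4° = 6.0 + 8.19·1.7·0.9313·0.6847 = 14.878 kPa
Denominator = 18.0·1.7·sin15.2°·cos15.2° = 18.0·1.7·0.2622·0.9650 = 7.742 kPa
FS = 14.878 / 7.742 = 1.922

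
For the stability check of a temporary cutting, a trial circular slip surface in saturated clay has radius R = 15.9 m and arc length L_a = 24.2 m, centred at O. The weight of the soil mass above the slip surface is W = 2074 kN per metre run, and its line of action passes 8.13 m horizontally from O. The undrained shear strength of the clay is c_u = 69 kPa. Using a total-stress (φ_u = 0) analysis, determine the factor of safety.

FS = 1.57

Taking moments about the centre O, the resisting moment is provided by the undrained shear strength acting along the arc:
M_R = c_u·L_a·R = 69·24.20·15.9 = 26549.8 kN·m/m
M_D = W·d = 2074·8.13 = 16861.6 kN·m/m
FS = M_R / M_D = 26549.8 / 16861.6 = 1.575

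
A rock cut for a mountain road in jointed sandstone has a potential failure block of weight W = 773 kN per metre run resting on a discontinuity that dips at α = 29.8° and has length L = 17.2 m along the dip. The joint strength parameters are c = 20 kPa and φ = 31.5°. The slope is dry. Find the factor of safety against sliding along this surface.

Resolving the block weight along and normal to the plane and applying the Mohr–Coulomb strength on the joint:
N' = W cosα = 773·cos29.8° = 670.8 kN/m
Driving force T = W sinα = 773·sin29.8° = 384.2 kN/m
Resisting force R = c·L + N'·tanφ = 20·17.2 + 670.8·tan31.5° = 344.0 + 411.1 = 755.1 kN/m
FS = R / T = 755.1 / 384.2 = 1.965

FS = 1.97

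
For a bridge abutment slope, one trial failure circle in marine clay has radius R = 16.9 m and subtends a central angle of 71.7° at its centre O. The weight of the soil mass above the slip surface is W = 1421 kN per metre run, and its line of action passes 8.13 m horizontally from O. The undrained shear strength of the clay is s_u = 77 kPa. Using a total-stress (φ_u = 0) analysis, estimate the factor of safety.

Taking moments about the centre O, the resisting moment is provided by the undrained shear strength acting along the arc:
Arc length L_a = R·θ = 16.9·(71.7°·π/180) = 16.9·1.2514 = 21.15 m
M_R = s_u·L_a·R = 77·21.15·16.9 = 27520.8 kN·m/m
M_D = W·d = 1421·8.13 = 11552.7 kN·m/m
FS = M_R / M_D = 27520.8 / 11552.7 = 2.382

FS = 2.38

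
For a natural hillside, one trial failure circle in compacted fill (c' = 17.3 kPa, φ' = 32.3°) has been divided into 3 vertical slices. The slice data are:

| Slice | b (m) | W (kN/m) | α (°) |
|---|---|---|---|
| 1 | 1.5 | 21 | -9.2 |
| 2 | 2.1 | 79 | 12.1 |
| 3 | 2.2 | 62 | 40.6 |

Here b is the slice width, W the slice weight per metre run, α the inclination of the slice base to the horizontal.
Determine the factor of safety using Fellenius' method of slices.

Ordinary method of slices: FS = Σ[c'·Δl_i + (W_i cosα_i)·tanφ'] / Σ W_i sinα_i, with Δl_i = b_i / cosα_i.
Slice 1: Δl = 1.5/cos(-9.2°) = 1.520 m; N'_1 = 21·cos(-9.2°) = 20.7; c'Δl = 26.29; W sinα = -3.4
Slice 2: Δl = 2.1/cos12.1° = 2.148 m; N'_2 = 79·cos12.1° = 77.2; c'Δl = 37.16; W sinα = 16.6
Slice 3: Δl = 2.2/cos40.6° = 2.898 m; N'_3 = 62·cos40.6° = 47.1; c'Δl = 50.13; W sinα = 40.3
Σc'Δl = 113.6 kN/m; ΣN' = 145.0 kN/m; ΣW sinα = 53.6 kN/m
Resisting = 113.6 + 145.0·tan32.3° = 113.6 + 91.7 = 205.3 kN/m
FS = 205.3 / 53.6 = 3.833

FS = 3.83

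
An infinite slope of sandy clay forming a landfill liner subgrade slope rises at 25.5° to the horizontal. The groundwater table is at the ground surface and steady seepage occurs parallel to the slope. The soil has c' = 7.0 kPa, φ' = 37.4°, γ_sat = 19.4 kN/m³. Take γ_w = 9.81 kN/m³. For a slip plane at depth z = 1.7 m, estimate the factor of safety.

FS = 1.34

With seepage parallel to the slope and the water table at the surface, the effective normal stress on the slip plane uses the buoyant unit weight γ' = γ_sat − γ_w while the driving shear stress uses γ_sat:
FS = [c' + γ' z cos²β tanφ'] / [γ_sat z sinβ cosβ]
γ' = 19.4 − 9.81 = 9.59 kN/m³
Numerator = 7.0 + 9.59·1.7·cos²25.5°·tan37.4° = 7.0 + 9.59·1.7·0.8147·0.7646 = 17.154 kPa
Denominator = 19.4·1.7·sin25.5°·cos25.5° = 19.4·1.7·0.4305·0.9026 = 12.815 kPa
FS = 17.154 / 12.815 = 1.339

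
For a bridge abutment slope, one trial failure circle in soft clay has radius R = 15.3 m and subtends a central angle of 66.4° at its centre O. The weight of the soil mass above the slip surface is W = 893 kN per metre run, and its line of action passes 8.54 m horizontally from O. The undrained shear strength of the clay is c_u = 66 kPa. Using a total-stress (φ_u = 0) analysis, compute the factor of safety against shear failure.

Taking moments about the centre O, the resisting moment is provided by the undrained shear strength acting along the arc:
Arc length L_a = R·θ = 15.3·(66.4°·π/180) = 15.3·1.1589 = 17.73 m
M_R = c_u·L_a·R = 66·17.73·15.3 = 17904.9 kN·m/m
M_D = W·d = 893·8.54 = 7626.2 kN·m/m
FS = M_R / M_D = 17904.9 / 7626.2 = 2.348

FS = 2.35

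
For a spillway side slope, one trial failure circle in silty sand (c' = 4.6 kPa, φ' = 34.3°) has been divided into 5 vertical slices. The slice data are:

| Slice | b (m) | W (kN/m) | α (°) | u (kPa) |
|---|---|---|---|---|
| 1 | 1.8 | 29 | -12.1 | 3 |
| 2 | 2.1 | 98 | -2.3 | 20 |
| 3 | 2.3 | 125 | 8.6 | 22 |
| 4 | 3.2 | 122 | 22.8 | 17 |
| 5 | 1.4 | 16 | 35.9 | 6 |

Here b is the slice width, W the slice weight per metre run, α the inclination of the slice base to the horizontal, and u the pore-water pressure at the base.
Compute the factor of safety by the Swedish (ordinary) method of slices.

Ordinary method of slices: FS = Σ[c'·Δl_i + (W_i cosα_i − u_i·Δl_i)·tanφ'] / Σ W_i sinα_i, with Δl_i = b_i / cosα_i.
Slice 1: Δl = 1.8/cos(-12.1°) = 1.841 m; N'_1 = 29·cos(-12.1°) − 3·1.841 = 22.8; c'Δl = 8.47; W sinα = -6.1
Slice 2: Δl = 2.1/cos(-2.3°) = 2.102 m; N'_2 = 98·cos(-2.3°) − 20·2.102 = 55.9; c'Δl = 9.67; W sinα = -3.9
Slice 3: Δl = 2.3/cos8.6° = 2.326 m; N'_3 = 125·cos8.6° − 22·2.326 = 72.4; c'Δl = 10.70; W sinα = 18.7
Slice 4: Δl = 3.2/cos22.8° = 3.471 m; N'_4 = 122·cos22.8° − 17·3.471 = 53.5; c'Δl = 15.97; W sinα = 47.3
Slice 5: Δl = 1.4/cos35.9° = 1.728 m; N'_5 = 16·cos35.9° − 6·1.728 = 2.6; c'Δl = 7.95; W sinα = 9.4
Σc'Δl = 52.8 kN/m; ΣN' = 207.2 kN/m; ΣW sinα = 65.3 kN/m
Resisting = 52.8 + 207.2·tan34.3° = 52.8 + 141.3 = 194.1 kN/m
FS = 194.1 / 65.3 = 2.970

FS = 2.97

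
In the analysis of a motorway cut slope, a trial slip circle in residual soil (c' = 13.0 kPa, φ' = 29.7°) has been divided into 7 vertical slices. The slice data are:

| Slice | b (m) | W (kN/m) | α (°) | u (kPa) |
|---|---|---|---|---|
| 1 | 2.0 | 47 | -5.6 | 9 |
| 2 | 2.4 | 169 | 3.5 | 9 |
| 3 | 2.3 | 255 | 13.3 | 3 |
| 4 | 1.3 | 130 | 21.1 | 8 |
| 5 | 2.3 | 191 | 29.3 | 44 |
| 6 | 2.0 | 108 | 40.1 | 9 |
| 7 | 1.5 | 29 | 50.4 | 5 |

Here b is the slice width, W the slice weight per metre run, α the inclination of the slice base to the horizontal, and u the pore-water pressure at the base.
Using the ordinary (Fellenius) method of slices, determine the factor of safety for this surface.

FS = 1.93

Ordinary method of slices: FS = Σ[c'·Δl_i + (W_i cosα_i − u_i·Δl_i)·tanφ'] / Σ W_i sinα_i, with Δl_i = b_i / cosα_i.
Slice 1: Δl = 2.0/cos(-5.6°) = 2.010 m; N'_1 = 47·cos(-5.6°) − 9·2.010 = 28.7; c'Δl = 26.12; W sinα = -4.6
Slice 2: Δl = 2.4/cos3.5° = 2.404 m; N'_2 = 169·cos3.5° − 9·2.404 = 147.0; c'Δl = 31.26; W sinα = 10.3
Slice 3: Δl = 2.3/cos13.3° = 2.363 m; N'_3 = 255·cos13.3° − 3·2.363 = 241.1; c'Δl = 30.72; W sinα = 58.7
Slice 4: Δl = 1.3/cos21.1° = 1.393 m; N'_4 = 130·cos21.1° − 8·1.393 = 110.1; c'Δl = 18.11; W sinα = 46.8
Slice 5: Δl = 2.3/cos29.3° = 2.637 m; N'_5 = 191·cos29.3° − 44·2.637 = 50.5; c'Δl = 34.29; W sinα = 93.5
Slice 6: Δl = 2.0/cos40.1° = 2.615 m; N'_6 = 108·cos40.1° − 9·2.615 = 59.1; c'Δl = 33.99; W sinα = 69.6
Slice 7: Δl = 1.5/cos50.4° = 2.353 m; N'_7 = 29·cos50.4° − 5·2.353 = 6.7; c'Δl = 30.59; W sinα = 22.3
Σc'Δl = 205.1 kN/m; ΣN' = 643.3 kN/m; ΣW sinα = 296.6 kN/m
Resisting = 205.1 + 643.3·tan29.7° = 205.1 + 366.9 = 572.0 kN/m
FS = 572.0 / 296.6 = 1.929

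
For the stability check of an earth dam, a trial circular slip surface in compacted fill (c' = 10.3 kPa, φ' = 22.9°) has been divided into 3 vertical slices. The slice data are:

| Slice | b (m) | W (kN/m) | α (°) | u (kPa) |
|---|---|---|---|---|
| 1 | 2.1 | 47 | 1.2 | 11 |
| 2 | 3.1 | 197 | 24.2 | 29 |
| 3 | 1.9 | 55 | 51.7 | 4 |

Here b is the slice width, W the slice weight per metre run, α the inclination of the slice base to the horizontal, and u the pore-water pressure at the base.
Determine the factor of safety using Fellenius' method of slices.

Ordinary method of slices: FS = Σ[c'·Δl_i + (W_i cosα_i − u_i·Δl_i)·tanφ'] / Σ W_i sinα_i, with Δl_i = b_i / cosα_i.
Slice 1: Δl = 2.1/cos1.2° = 2.100 m; N'_1 = 47·cos1.2° − 11·2.100 = 23.9; c'Δl = 21.63; W sinα = 1.0
Slice 2: Δl = 3.1/cos24.2° = 3.399 m; N'_2 = 197·cos24.2° − 29·3.399 = 81.1; c'Δl = 35.01; W sinα = 80.8
Slice 3: Δl = 1.9/cos51.7° = 3.066 m; N'_3 = 55·cos51.7° − 4·3.066 = 21.8; c'Δl = 31.58; W sinα = 43.2
Σc'Δl = 88.2 kN/m; ΣN' = 126.8 kN/m; ΣW sinα = 124.9 kN/m
Resisting = 88.2 + 126.8·tan22.9° = 88.2 + 53.6 = 141.8 kN/m
FS = 141.8 / 124.9 = 1.135

FS = 1.14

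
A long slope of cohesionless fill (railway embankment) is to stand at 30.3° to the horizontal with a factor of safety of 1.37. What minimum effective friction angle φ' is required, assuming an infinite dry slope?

FS = tanφ'/tanβ ⇒ tanφ' = FS · tanβ = 1.37 · tan30.3° = 0.8006
φ' = arctan(0.8006) = 38.68°

φ' = 38.7°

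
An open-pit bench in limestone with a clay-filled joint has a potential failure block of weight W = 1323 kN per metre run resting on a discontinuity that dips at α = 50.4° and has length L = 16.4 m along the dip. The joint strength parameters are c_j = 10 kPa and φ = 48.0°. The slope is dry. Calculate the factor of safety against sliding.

FS = 1.08

Resolving the block weight along and normal to the plane and applying the Mohr–Coulomb strength on the joint:
N' = W cosα = 1323·cos50.4° = 843.3 kN/m
Driving force T = W sinα = 1323·sin50.4° = 1019.4 kN/m
Resisting force R = c_j·L + N'·tanφ = 10·16.4 + 843.3·tan48.0° = 164.0 + 936.6 = 1100.6 kN/m
FS = R / T = 1100.6 / 1019.4 = 1.080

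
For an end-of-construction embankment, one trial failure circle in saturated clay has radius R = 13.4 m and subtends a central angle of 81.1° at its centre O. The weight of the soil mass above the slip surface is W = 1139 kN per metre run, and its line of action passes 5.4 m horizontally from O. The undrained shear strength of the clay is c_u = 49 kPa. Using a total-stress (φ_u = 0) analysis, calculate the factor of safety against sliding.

Taking moments about the centre O, the resisting moment is provided by the undrained shear strength acting along the arc:
Arc length L_a = R·θ = 13.4·(81.1°·π/180) = 13.4·1.4155 = 18.97 m
M_R = c_u·L_a·R = 49·18.97·13.4 = 12453.9 kN·m/m
M_D = W·d = 1139·5.4 = 6150.6 kN·m/m
FS = M_R / M_D = 12453.9 / 6150.6 = 2.025

FS = 2.02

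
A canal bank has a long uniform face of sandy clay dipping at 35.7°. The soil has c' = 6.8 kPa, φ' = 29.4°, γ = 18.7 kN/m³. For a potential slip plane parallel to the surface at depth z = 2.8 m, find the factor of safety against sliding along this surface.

FS = 1.06

For an infinite slope with a slip plane parallel to the surface (no pore pressure): FS = [c' + γz cos²β tanφ'] / [γz sinβ cosβ].
γz = 18.7·2.8 = 52.36 kN/m²
Numerator = 6.8 + 52.36·cos²35.7°·tan29.4° = 6.8 + 52.36·0.6595·0.5635 = 26.257 kPa
Denominator = 52.36·sin35.7°·cos35.7° = 52.36·0.5835·0.8121 = 24.813 kPa
FS = 26.257 / 24.813 = 1.058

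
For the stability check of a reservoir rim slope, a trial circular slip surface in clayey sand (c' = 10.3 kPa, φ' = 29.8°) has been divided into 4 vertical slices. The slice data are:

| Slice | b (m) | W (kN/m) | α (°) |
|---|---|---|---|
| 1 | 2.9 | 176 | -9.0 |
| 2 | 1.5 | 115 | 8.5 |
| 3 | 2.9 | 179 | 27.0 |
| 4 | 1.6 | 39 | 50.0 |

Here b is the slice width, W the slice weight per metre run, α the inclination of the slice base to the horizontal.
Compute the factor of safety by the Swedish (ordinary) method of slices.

FS = 3.73

Ordinary method of slices: FS = Σ[c'·Δl_i + (W_i cosα_i)·tanφ'] / Σ W_i sinα_i, with Δl_i = b_i / cosα_i.
Slice 1: Δl = 2.9/cos(-9.0°) = 2.936 m; N'_1 = 176·cos(-9.0°) = 173.8; c'Δl = 30.24; W sinα = -27.5
Slice 2: Δl = 1.5/cos8.5° = 1.517 m; N'_2 = 115·cos8.5° = 113.7; c'Δl = 15.62; W sinα = 17.0
Slice 3: Δl = 2.9/cos27.0° = 3.255 m; N'_3 = 179·cos27.0° = 159.5; c'Δl = 33.52; W sinα = 81.3
Slice 4: Δl = 1.6/cos50.0° = 2.489 m; N'_4 = 39·cos50.0° = 25.1; c'Δl = 25.64; W sinα = 29.9
Σc'Δl = 105.0 kN/m; ΣN' = 472.1 kN/m; ΣW sinα = 100.6 kN/m
Resisting = 105.0 + 472.1·tan29.8° = 105.0 + 270.4 = 375.4 kN/m
FS = 375.4 / 100.6 = 3.732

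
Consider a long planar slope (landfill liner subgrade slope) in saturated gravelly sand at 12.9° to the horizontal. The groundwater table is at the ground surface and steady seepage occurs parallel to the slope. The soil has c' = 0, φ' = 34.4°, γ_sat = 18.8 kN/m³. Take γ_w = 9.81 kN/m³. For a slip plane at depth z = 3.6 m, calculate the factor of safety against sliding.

With seepage parallel to the slope and the water table at the surface, the effective normal stress on the slip plane uses the buoyant unit weight γ' = γ_sat − γ_w while the driving shear stress uses γ_sat:
FS = [c' + γ' z cos²β tanφ'] / [γ_sat z sinβ cosβ]
(For c' = 0 this reduces to FS = (γ'/γ_sat)·tanφ'/tanβ.)
γ' = 18.8 − 9.81 = 8.99 kN/m³
Numerator = 0.0 + 8.99·3.6·cos²12.9°·tan34.4° = 0.0 + 8.99·3.6·0.9502·0.6847 = 21.056 kPa
Denominator = 18.8·3.6·sin12.9°·cos12.9° = 18.8·3.6·0.2233·0.9748 = 14.728 kPa
FS = 21.056 / 14.728 = 1.430

FS = 1.43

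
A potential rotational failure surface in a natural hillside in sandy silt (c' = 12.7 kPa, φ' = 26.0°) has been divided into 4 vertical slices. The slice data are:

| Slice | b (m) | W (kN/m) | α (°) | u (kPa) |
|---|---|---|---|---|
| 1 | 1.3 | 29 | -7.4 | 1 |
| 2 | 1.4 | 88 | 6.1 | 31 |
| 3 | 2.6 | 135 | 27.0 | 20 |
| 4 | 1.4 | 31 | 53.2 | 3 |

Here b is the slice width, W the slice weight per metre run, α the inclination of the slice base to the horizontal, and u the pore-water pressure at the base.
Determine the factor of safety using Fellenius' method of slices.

Ordinary method of slices: FS = Σ[c'·Δl_i + (W_i cosα_i − u_i·Δl_i)·tanφ'] / Σ W_i sinα_i, with Δl_i = b_i / cosα_i.
Slice 1: Δl = 1.3/cos(-7.4°) = 1.311 m; N'_1 = 29·cos(-7.4°) − 1·1.311 = 27.4; c'Δl = 16.65; W sinα = -3.7
Slice 2: Δl = 1.4/cos6.1° = 1.408 m; N'_2 = 88·cos6.1° − 31·1.408 = 43.9; c'Δl = 17.88; W sinα = 9.4
Slice 3: Δl = 2.6/cos27.0° = 2.918 m; N'_3 = 135·cos27.0° − 20·2.918 = 61.9; c'Δl = 37.06; W sinα = 61.3
Slice 4: Δl = 1.4/cos53.2° = 2.337 m; N'_4 = 31·cos53.2° − 3·2.337 = 11.6; c'Δl = 29.68; W sinα = 24.8
Σc'Δl = 101.3 kN/m; ΣN' = 144.8 kN/m; ΣW sinα = 91.7 kN/m
Resisting = 101.3 + 144.8·tan26.0° = 101.3 + 70.6 = 171.9 kN/m
FS = 171.9 / 91.7 = 1.874

FS = 1.87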